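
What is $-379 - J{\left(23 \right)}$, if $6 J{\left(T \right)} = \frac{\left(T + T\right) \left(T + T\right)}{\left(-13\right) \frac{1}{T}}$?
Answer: $\frac{9553}{39} \approx 244.95$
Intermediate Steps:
$J{\left(T \right)} = - \frac{2 T^{3}}{39}$ ($J{\left(T \right)} = \frac{\left(T + T\right) \left(T + T\right) \frac{1}{\left(-13\right) \frac{1}{T}}}{6} = \frac{2 T 2 T \left(- \frac{T}{13}\right)}{6} = \frac{4 T^{2} \left(- \frac{T}{13}\right)}{6} = \frac{\left(- \frac{4}{13}\right) T^{3}}{6} = - \frac{2 T^{3}}{39}$)
$-379 - J{\left(23 \right)} = -379 - - \frac{2 \cdot 23^{3}}{39} = -379 - \left(- \frac{2}{39}\right) 12167 = -379 - - \frac{24334}{39} = -379 + \frac{24334}{39} = \frac{9553}{39}$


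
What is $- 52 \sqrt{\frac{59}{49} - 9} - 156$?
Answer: $-156 - \frac{52 i \sqrt{382}}{7} \approx -156.0 - 145.19 i$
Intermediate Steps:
$- 52 \sqrt{\frac{59}{49} - 9} - 156 = - 52 \sqrt{- \frac{382}{49}} - 156 = - 52 \frac{i \sqrt{382}}{7} - 156 = - \frac{52 i \sqrt{382}}{7} - 156 = -156 - \frac{52 i \sqrt{382}}{7}$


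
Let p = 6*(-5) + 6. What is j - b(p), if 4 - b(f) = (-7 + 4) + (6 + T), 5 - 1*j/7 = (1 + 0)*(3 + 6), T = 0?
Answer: -29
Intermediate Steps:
p = -24 (p = -30 + 6 = -24)
j = -28 (j = 35 - 7*(1 + 0)*(3 + 6) = 35 - 7*9 = 35 - 63 = -28)
b(f) = 1 (b(f) = 4 - ((-7 + 4) + (6 + 0)) = 4 - (-3 + 6) = 4 - 1*3 = 4 - 3 = 1)
j - b(p) = -28 - 1*1 = -28 - 1 = -29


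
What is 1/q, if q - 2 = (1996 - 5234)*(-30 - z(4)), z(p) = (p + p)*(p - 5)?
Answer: 1/71238 ≈ 1.4037e-5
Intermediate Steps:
z(p) = 2*p*(-5 + p) (z(p) = (2*p)*(-5 + p) = 2*p*(-5 + p))
q = 71238 (q = 2 + (1996 - 5234)*(-30 - 2*4*(-5 + 4)) = 2 - 3238*(-30 - 2*4*(-1)) = 2 - 3238*(-30 - 1*(-8)) = 2 - 3238*(-30 + 8) = 2 - 3238*(-22) = 2 + 71236 = 71238)
1/q = 1/71238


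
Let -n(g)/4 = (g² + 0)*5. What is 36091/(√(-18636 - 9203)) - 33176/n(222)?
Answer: 4147/123210 - 36091*I*√27839/27839 ≈ 0.033658 - 216.31*I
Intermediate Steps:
n(g) = -20*g² (n(g) = -4*(g² + 0)*5 = -4*g²*5 = -20*g²)
36091/(√(-18636 - 9203)) - 33176/n(222) = 36091/(√(-18636 - 9203)) - 33176/((-20*222²)) = 36091/(√(-27839)) - 33176/((-20*49284)) = 36091/((I*√27839)) - 33176/(-985680) = 36091*(-I*√27839/27839) - 33176*(-1/985680) = -36091*I*√27839/27839 + 4147/123210 = 4147/123210 - 36091*I*√27839/27839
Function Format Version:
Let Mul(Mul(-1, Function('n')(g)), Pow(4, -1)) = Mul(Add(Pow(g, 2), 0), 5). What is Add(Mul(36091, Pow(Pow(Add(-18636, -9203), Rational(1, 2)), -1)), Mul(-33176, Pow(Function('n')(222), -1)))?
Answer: Add(Rational(4147, 123210), Mul(Rational(-36091, 27839), I, Pow(27839, Rational(1, 2)))) ≈ Add(0.033658, Mul(-216.31, I))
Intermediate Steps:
Function('n')(g) = Mul(-20, Pow(g, 2)) (Function('n')(g) = Mul(-4, Mul(Add(Pow(g, 2), 0), 5)) = Mul(-4, Mul(Pow(g, 2), 5)) = Mul(-4, Mul(5, Pow(g, 2))) = Mul(-20, Pow(g, 2)))
Add(Mul(36091, Pow(Pow(Add(-18636, -9203), Rational(1, 2)), -1)), Mul(-33176, Pow(Function('n')(222), -1))) = Add(Mul(36091, Pow(Pow(Add(-18636, -9203), Rational(1, 2)), -1)), Mul(-33176, Pow(Mul(-20, Pow(222, 2)), -1))) = Add(Mul(36091, Pow(Pow(-27839, Rational(1, 2)), -1)), Mul(-33176, Pow(Mul(-20, 49284), -1))) = Add(Mul(36091, Pow(Mul(I, Pow(27839, Rational(1, 2))), -1)), Mul(-33176, Pow(-985680, -1))) = Add(Mul(36091, Mul(Rational(-1, 27839), I, Pow(27839, Rational(1, 2)))), Mul(-33176, Rational(-1, 985680))) = Add(Mul(Rational(-36091, 27839), I, Pow(27839, Rational(1, 2))), Rational(4147, 123210)) = Add(Rational(4147, 123210), Mul(Rational(-36091, 27839), I, Pow(27839, Rational(1, 2))))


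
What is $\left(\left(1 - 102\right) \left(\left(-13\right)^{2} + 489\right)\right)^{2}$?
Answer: $4416665764$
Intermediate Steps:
$\left(\left(1 - 102\right) \left(\left(-13\right)^{2} + 489\right)\right)^{2} = \left(- 101 \left(169 + 489\right)\right)^{2} = \left(\left(-101\right) 658\right)^{2} = \left(-66458\right)^{2} = 4416665764$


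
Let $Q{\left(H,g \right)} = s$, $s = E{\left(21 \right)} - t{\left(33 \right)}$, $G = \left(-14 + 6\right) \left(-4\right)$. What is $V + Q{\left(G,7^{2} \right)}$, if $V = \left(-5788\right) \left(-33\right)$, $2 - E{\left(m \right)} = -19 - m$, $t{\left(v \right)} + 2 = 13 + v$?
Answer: $191002$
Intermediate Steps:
$G = 32$ ($G = \left(-8\right) \left(-4\right) = 32$)
$t{\left(v \right)} = 11 + v$ ($t{\left(v \right)} = -2 + \left(13 + v\right) = 11 + v$)
$E{\left(m \right)} = 21 + m$ ($E{\left(m \right)} = 2 - \left(-19 - m\right) = 2 + \left(19 + m\right) = 21 + m$)
$V = 191004$
$s = -2$ ($s = \left(21 + 21\right) - \left(11 + 33\right) = 42 - 44 = -2$)
$Q{\left(H,g \right)} = -2$
$V + Q{\left(G,7^{2} \right)} = 191004 - 2 = 191002$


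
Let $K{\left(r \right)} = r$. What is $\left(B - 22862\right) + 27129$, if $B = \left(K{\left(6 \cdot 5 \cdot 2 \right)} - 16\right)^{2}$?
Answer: $6203$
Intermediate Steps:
$B = 1936$ ($B = \left(6 \cdot 5 \cdot 2 - 16\right)^{2} = \left(30 \cdot 2 - 16\right)^{2} = \left(60 - 16\right)^{2} = 44^{2} = 1936$)
$\left(B - 22862\right) + 27129 = \left(1936 - 22862\right) + 27129 = -20926 + 27129 = 6203$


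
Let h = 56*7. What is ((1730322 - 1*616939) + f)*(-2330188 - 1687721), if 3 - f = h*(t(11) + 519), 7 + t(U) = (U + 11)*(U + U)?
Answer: -2904763383186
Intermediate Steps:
h = 392
t(U) = -7 + 2*U*(11 + U) (t(U) = -7 + (U + 11)*(U + U) = -7 + (11 + U)*(2*U) = -7 + 2*U*(11 + U))
f = -390429 (f = 3 - 392*((-7 + 2*11² + 22*11) + 519) = 3 - 392*((-7 + 2*121 + 242) + 519) = 3 - 392*((-7 + 242 + 242) + 519) = 3 - 392*(477 + 519) = 3 - 392*996 = 3 - 1*390432 = 3 - 390432 = -390429)
((1730322 - 1*616939) + f)*(-2330188 - 1687721) = ((1730322 - 1*616939) - 390429)*(-2330188 - 1687721) = ((1730322 - 616939) - 390429)*(-4017909) = (1113383 - 390429)*(-4017909) = 722954*(-4017909) = -2904763383186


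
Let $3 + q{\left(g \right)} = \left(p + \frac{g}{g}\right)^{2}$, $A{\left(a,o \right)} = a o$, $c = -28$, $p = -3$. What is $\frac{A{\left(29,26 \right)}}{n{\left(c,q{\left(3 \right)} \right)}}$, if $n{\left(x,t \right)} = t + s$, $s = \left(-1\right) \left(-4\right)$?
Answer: $\frac{754}{5} \approx 150.8$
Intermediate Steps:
$s = 4$
$q{\left(g \right)} = 1$ ($q{\left(g \right)} = -3 + \left(-3 + \frac{g}{g}\right)^{2} = -3 + \left(-3 + 1\right)^{2} = -3 + \left(-2\right)^{2} = -3 + 4 = 1$)
$n{\left(x,t \right)} = 4 + t$ ($n{\left(x,t \right)} = t + 4 = 4 + t$)
$\frac{A{\left(29,26 \right)}}{n{\left(c,q{\left(3 \right)} \right)}} = \frac{29 \cdot 26}{4 + 1} = \frac{754}{5}$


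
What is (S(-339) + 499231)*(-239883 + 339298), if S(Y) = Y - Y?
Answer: 49631049865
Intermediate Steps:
S(Y) = 0
(S(-339) + 499231)*(-239883 + 339298) = (0 + 499231)*(-239883 + 339298) = 499231*99415 = 49631049865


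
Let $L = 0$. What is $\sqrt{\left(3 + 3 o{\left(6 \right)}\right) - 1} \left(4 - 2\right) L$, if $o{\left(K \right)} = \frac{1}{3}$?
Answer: $0$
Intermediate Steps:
$o{\left(K \right)} = \frac{1}{3}$
$\sqrt{\left(3 + 3 o{\left(6 \right)}\right) - 1} \left(4 - 2\right) L = \sqrt{\left(3 + 3 \cdot \frac{1}{3}\right) - 1} \left(4 - 2\right) 0 = \sqrt{\left(3 + 1\right) - 1} \cdot 2 \cdot 0 = \sqrt{4 - 1} \cdot 0 = \sqrt{3} \cdot 0 = 0$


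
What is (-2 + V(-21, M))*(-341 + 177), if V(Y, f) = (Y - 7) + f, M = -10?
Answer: 6560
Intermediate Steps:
V(Y, f) = -7 + Y + f (V(Y, f) = (-7 + Y) + f = -7 + Y + f)
(-2 + V(-21, M))*(-341 + 177) = (-2 + (-7 - 21 - 10))*(-341 + 177) = (-2 - 38)*(-164) = -40*(-164) = 6560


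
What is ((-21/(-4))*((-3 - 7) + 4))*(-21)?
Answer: 1323/2 ≈ 661.50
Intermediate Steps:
((-21/(-4))*((-3 - 7) + 4))*(-21) = ((-21*(-¼))*(-10 + 4))*(-21) = ((21/4)*(-6))*(-21) = -63/2*(-21) = 1323/2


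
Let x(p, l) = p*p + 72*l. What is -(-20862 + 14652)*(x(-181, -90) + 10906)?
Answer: 230931270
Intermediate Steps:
x(p, l) = p² + 72*l
-(-20862 + 14652)*(x(-181, -90) + 10906) = -(-20862 + 14652)*(((-181)² + 72*(-90)) + 10906) = -(-6210)*((32761 - 6480) + 10906) = -(-6210)*(26281 + 10906) = -(-6210)*37187 = -1*(-230931270) = 230931270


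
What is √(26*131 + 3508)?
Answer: √6914 ≈ 83.151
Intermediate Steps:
√(26*131 + 3508) = √(3406 + 3508) = √6914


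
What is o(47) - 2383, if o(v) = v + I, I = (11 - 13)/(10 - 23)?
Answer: -30366/13 ≈ -2335.8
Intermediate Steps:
I = 2/13 (I = -2/(-13) = -2*(-1/13) = 2/13 ≈ 0.15385)
o(v) = 2/13 + v (o(v) = v + 2/13 = 2/13 + v)
o(47) - 2383 = (2/13 + 47) - 2383 = 613/13 - 2383 = -30366/13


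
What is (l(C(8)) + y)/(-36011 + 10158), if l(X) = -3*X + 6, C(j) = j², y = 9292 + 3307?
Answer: -12413/25853 ≈ -0.48014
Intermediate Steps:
y = 12599
l(X) = 6 - 3*X
(l(C(8)) + y)/(-36011 + 10158) = ((6 - 3*8²) + 12599)/(-36011 + 10158) = ((6 - 3*64) + 12599)/(-25853) = ((6 - 192) + 12599)*(-1/25853) = (-186 + 12599)*(-1/25853) = 12413*(-1/25853) = -12413/25853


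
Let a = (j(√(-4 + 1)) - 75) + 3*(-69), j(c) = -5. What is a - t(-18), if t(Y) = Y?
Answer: -269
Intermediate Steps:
a = -287 (a = (-5 - 75) + 3*(-69) = -80 - 207 = -287)
a - t(-18) = -287 - 1*(-18) = -287 + 18 = -269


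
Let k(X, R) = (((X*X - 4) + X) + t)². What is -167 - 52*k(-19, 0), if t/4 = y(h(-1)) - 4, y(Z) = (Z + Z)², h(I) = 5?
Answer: -27106935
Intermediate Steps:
y(Z) = 4*Z² (y(Z) = (2*Z)² = 4*Z²)
t = 384 (t = 4*(4*5² - 4) = 4*(4*25 - 4) = 4*(100 - 4) = 4*96 = 384)
k(X, R) = (380 + X + X²)² (k(X, R) = (((X*X - 4) + X) + 384)² = (((X² - 4) + X) + 384)² = (((-4 + X²) + X) + 384)² = ((-4 + X + X²) + 384)² = (380 + X + X²)²)
-167 - 52*k(-19, 0) = -167 - 52*(380 - 19 + (-19)²)² = -167 - 52*(380 - 19 + 361)² = -167 - 52*722² = -167 - 52*521284 = -167 - 27106768 = -27106935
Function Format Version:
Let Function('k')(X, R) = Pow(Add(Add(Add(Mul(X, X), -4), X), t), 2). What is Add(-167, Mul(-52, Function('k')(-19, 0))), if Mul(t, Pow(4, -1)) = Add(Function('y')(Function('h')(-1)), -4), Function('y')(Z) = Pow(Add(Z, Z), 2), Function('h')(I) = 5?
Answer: -27106935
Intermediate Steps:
Function('y')(Z) = Mul(4, Pow(Z, 2)) (Function('y')(Z) = Pow(Mul(2, Z), 2) = Mul(4, Pow(Z, 2)))
t = 384 (t = Mul(4, Add(Mul(4, Pow(5, 2)), -4)) = Mul(4, Add(Mul(4, 25), -4)) = Mul(4, Add(100, -4)) = Mul(4, 96) = 384)
Function('k')(X, R) = Pow(Add(380, X, Pow(X, 2)), 2) (Function('k')(X, R) = Pow(Add(Add(Add(Mul(X, X), -4), X), 384), 2) = Pow(Add(Add(Add(Pow(X, 2), -4), X), 384), 2) = Pow(Add(Add(Add(-4, Pow(X, 2)), X), 384), 2) = Pow(Add(Add(-4, X, Pow(X, 2)), 384), 2) = Pow(Add(380, X, Pow(X, 2)), 2))
Add(-167, Mul(-52, Function('k')(-19, 0))) = Add(-167, Mul(-52, Pow(Add(380, -19, Pow(-19, 2)), 2))) = Add(-167, Mul(-52, Pow(Add(380, -19, 361), 2))) = Add(-167, Mul(-52, Pow(722, 2))) = Add(-167, Mul(-52, 521284)) = Add(-167, -27106768) = -27106935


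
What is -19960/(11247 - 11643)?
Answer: 4990/99 ≈ 50.404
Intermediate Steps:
-19960/(11247 - 11643) = -19960/(-396) = -19960*(-1/396) = 4990/99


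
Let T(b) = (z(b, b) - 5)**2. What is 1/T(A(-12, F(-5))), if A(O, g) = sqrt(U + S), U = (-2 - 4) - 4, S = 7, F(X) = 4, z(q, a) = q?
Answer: (5 - I*sqrt(3))**(-2) ≈ 0.028061 + 0.022092*I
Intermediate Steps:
U = -10 (U = -6 - 4 = -10)
A(O, g) = I*sqrt(3) (A(O, g) = sqrt(-10 + 7) = sqrt(-3) = I*sqrt(3))
T(b) = (-5 + b)**2 (T(b) = (b - 5)**2 = (-5 + b)**2)
1/T(A(-12, F(-5))) = 1/((-5 + I*sqrt(3))**2) = (-5 + I*sqrt(3))**(-2)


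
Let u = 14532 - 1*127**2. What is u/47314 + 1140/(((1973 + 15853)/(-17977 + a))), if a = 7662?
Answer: -92733087587/140569894 ≈ -659.69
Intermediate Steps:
u = -1597 (u = 14532 - 1*16129 = 14532 - 16129 = -1597)
u/47314 + 1140/(((1973 + 15853)/(-17977 + a))) = -1597/47314 + 1140/(((1973 + 15853)/(-17977 + 7662))) = -1597*1/47314 + 1140/((17826/(-10315))) = -1597/47314 + 1140/((17826*(-1/10315))) = -1597/47314 + 1140/(-17826/10315) = -1597/47314 + 1140*(-10315/17826) = -1597/47314 - 1959850/2971 = -92733087587/140569894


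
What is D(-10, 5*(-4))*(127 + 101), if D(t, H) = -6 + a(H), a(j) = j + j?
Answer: -10488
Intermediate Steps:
a(j) = 2*j
D(t, H) = -6 + 2*H
D(-10, 5*(-4))*(127 + 101) = (-6 + 2*(5*(-4)))*(127 + 101) = (-6 + 2*(-20))*228 = (-6 - 40)*228 = -46*228 = -10488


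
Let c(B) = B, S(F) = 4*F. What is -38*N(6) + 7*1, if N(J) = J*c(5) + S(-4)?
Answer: -525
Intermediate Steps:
N(J) = -16 + 5*J (N(J) = J*5 + 4*(-4) = 5*J - 16 = -16 + 5*J)
-38*N(6) + 7*1 = -38*(-16 + 5*6) + 7*1 = -38*(-16 + 30) + 7 = -38*14 + 7 = -532 + 7 = -525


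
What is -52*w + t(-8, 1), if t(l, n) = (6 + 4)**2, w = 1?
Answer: 48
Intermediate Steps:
t(l, n) = 100 (t(l, n) = 10**2 = 100)
-52*w + t(-8, 1) = -52*1 + 100 = -52 + 100 = 48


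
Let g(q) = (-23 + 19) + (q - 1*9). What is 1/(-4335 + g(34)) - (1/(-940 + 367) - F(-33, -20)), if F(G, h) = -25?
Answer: -20598103/823974 ≈ -24.998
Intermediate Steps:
g(q) = -13 + q (g(q) = -4 + (q - 9) = -4 + (-9 + q) = -13 + q)
1/(-4335 + g(34)) - (1/(-940 + 367) - F(-33, -20)) = 1/(-4335 + (-13 + 34)) - (1/(-940 + 367) - 1*(-25)) = 1/(-4335 + 21) - (1/(-573) + 25) = 1/(-4314) - (-1/573 + 25) = -1/4314 - 1*14324/573 = -1/4314 - 14324/573 = -20598103/823974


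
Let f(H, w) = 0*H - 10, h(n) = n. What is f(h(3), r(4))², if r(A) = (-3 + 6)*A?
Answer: 100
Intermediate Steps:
r(A) = 3*A
f(H, w) = -10 (f(H, w) = 0 - 10 = -10)
f(h(3), r(4))² = (-10)² = 100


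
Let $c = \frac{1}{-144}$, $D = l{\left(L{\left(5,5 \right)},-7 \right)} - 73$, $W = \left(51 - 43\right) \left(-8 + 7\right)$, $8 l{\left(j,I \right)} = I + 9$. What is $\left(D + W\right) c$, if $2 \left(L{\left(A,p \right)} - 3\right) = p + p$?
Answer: $\frac{323}{576} \approx 0.56076$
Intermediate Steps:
$L{\left(A,p \right)} = 3 + p$ ($L{\left(A,p \right)} = 3 + \frac{p + p}{2} = 3 + \frac{2 p}{2} = 3 + p$)
$l{\left(j,I \right)} = \frac{9}{8} + \frac{I}{8}$ ($l{\left(j,I \right)} = \frac{I + 9}{8} = \frac{9 + I}{8} = \frac{9}{8} + \frac{I}{8}$)
$W = -8$ ($W = 8 \left(-1\right) = -8$)
$D = - \frac{291}{4}$ ($D = \left(\frac{9}{8} + \frac{1}{8} \left(-7\right)\right) - 73 = \left(\frac{9}{8} - \frac{7}{8}\right) - 73 = \frac{1}{4} - 73 = - \frac{291}{4} \approx -72.75$)
$c = - \frac{1}{144} \approx -0.0069444$
$\left(D + W\right) c = \left(- \frac{291}{4} - 8\right) \left(- \frac{1}{144}\right) = \left(- \frac{323}{4}\right) \left(- \frac{1}{144}\right) = \frac{323}{576}$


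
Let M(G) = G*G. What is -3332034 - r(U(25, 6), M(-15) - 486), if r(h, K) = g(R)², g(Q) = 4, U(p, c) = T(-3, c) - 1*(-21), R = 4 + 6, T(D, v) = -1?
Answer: -3332050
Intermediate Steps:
R = 10
U(p, c) = 20 (U(p, c) = -1 - 1*(-21) = -1 + 21 = 20)
M(G) = G²
r(h, K) = 16 (r(h, K) = 4² = 16)
-3332034 - r(U(25, 6), M(-15) - 486) = -3332034 - 1*16 = -3332034 - 16 = -3332050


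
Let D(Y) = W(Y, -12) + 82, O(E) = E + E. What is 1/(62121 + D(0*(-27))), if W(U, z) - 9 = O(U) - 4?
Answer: 1/62208 ≈ 1.6075e-5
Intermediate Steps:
O(E) = 2*E
W(U, z) = 5 + 2*U (W(U, z) = 9 + (2*U - 4) = 9 + (-4 + 2*U) = 5 + 2*U)
D(Y) = 87 + 2*Y (D(Y) = (5 + 2*Y) + 82 = 87 + 2*Y)
1/(62121 + D(0*(-27))) = 1/(62121 + (87 + 2*(0*(-27)))) = 1/(62121 + (87 + 2*0)) = 1/(62121 + (87 + 0)) = 1/(62121 + 87) = 1/62208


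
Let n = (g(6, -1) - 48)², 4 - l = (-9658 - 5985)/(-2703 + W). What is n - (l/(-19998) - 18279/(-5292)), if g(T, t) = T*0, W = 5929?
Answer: 1818100998953/790290963 ≈ 2300.5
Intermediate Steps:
g(T, t) = 0
l = 28547/3226 (l = 4 - (-9658 - 5985)/(-2703 + 5929) = 4 - (-15643)/3226 = 4 - 1*(-15643/3226) = 4 + 15643/3226 = 28547/3226 ≈ 8.8490)
n = 2304 (n = (0 - 48)² = (-48)² = 2304)
n - (l/(-19998) - 18279/(-5292)) = 2304 - ((28547/3226)/(-19998) - 18279/(-5292)) = 2304 - ((28547/3226)*(-1/19998) - 18279*(-1/5292)) = 2304 - (-28547/64513548 + 677/196) = 2304 - 1*2729379799/790290963 = 2304 - 2729379799/790290963 = 1818100998953/790290963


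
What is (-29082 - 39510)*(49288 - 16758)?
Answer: -2231297760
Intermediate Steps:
(-29082 - 39510)*(49288 - 16758) = -68592*32530 = -2231297760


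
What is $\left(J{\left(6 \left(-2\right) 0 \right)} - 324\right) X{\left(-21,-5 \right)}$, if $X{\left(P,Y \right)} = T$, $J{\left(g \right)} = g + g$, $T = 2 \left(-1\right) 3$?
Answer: $1944$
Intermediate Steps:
$T = -6$ ($T = \left(-2\right) 3 = -6$)
$J{\left(g \right)} = 2 g$
$X{\left(P,Y \right)} = -6$
$\left(J{\left(6 \left(-2\right) 0 \right)} - 324\right) X{\left(-21,-5 \right)} = \left(2 \cdot 6 \left(-2\right) 0 - 324\right) \left(-6\right) = \left(2 \left(\left(-12\right) 0\right) - 324\right) \left(-6\right) = \left(2 \cdot 0 - 324\right) \left(-6\right) = \left(0 - 324\right) \left(-6\right) = \left(-324\right) \left(-6\right) = 1944$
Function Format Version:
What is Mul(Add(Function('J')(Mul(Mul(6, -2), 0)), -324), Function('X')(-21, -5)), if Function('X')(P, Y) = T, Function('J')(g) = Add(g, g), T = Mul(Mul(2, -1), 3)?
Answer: 1944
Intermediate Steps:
T = -6 (T = Mul(-2, 3) = -6)
Function('J')(g) = Mul(2, g)
Function('X')(P, Y) = -6
Mul(Add(Function('J')(Mul(Mul(6, -2), 0)), -324), Function('X')(-21, -5)) = Mul(Add(Mul(2, Mul(Mul(6, -2), 0)), -324), -6) = Mul(Add(Mul(2, Mul(-12, 0)), -324), -6) = Mul(Add(Mul(2, 0), -324), -6) = Mul(Add(0, -324), -6) = Mul(-324, -6) = 1944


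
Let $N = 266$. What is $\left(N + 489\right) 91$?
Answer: $68705$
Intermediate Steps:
$\left(N + 489\right) 91 = \left(266 + 489\right) 91 = 755 \cdot 91 = 68705$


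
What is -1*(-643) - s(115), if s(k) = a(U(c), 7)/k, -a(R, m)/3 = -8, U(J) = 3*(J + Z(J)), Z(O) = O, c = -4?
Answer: 73921/115 ≈ 642.79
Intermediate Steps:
U(J) = 6*J (U(J) = 3*(J + J) = 3*(2*J) = 6*J)
a(R, m) = 24 (a(R, m) = -3*(-8) = 24)
s(k) = 24/k
-1*(-643) - s(115) = -1*(-643) - 24/115 = 643 - 24/115 = 73921/115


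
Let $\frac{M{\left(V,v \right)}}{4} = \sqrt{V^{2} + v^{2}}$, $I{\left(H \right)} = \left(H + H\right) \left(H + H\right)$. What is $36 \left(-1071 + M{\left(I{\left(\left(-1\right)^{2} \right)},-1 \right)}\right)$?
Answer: $-38556 + 144 \sqrt{17} \approx -37962.0$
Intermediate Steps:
$I{\left(H \right)} = 4 H^{2}$ ($I{\left(H \right)} = 2 H 2 H = 4 H^{2}$)
$M{\left(V,v \right)} = 4 \sqrt{V^{2} + v^{2}}$
$36 \left(-1071 + M{\left(I{\left(\left(-1\right)^{2} \right)},-1 \right)}\right) = 36 \left(-1071 + 4 \sqrt{\left(4 \left(\left(-1\right)^{2}\right)^{2}\right)^{2} + \left(-1\right)^{2}}\right) = 36 \left(-1071 + 4 \sqrt{\left(4 \cdot 1^{2}\right)^{2} + 1}\right) = 36 \left(-1071 + 4 \sqrt{\left(4 \cdot 1\right)^{2} + 1}\right) = 36 \left(-1071 + 4 \sqrt{4^{2} + 1}\right) = 36 \left(-1071 + 4 \sqrt{16 + 1}\right) = 36 \left(-1071 + 4 \sqrt{17}\right) = -38556 + 144 \sqrt{17}$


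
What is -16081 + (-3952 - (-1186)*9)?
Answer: -9359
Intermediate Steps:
-16081 + (-3952 - (-1186)*9) = -16081 + (-3952 - 1*(-10674)) = -16081 + (-3952 + 10674) = -16081 + 6722 = -9359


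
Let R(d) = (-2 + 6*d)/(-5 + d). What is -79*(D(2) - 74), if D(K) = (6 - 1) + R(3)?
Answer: 6083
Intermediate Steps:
R(d) = (-2 + 6*d)/(-5 + d)
D(K) = -3 (D(K) = (6 - 1) + 2*(-1 + 3*3)/(-5 + 3) = 5 + 2*(-1 + 9)/(-2) = 5 + 2*(-½)*8 = 5 - 8 = -3)
-79*(D(2) - 74) = -79*(-3 - 74) = -79*(-77) = 6083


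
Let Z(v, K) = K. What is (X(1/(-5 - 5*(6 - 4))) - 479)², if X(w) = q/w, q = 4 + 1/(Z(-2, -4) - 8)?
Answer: 4626801/16 ≈ 2.8918e+5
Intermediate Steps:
q = 47/12 (q = 4 + 1/(-4 - 8) = 4 + 1/(-12) = 4 - 1/12 = 47/12 ≈ 3.9167)
X(w) = 47/(12*w)
(X(1/(-5 - 5*(6 - 4))) - 479)² = (47/(12*(1/(-5 - 5*(6 - 4)))) - 479)² = (47/(12*(1/(-5 - 5*2))) - 479)² = (47/(12*(1/(-5 - 10))) - 479)² = (47/(12*(1/(-15))) - 479)² = (47/(12*(-1/15)) - 479)² = ((47/12)*(-15) - 479)² = (-235/4 - 479)² = (-2151/4)² = 4626801/16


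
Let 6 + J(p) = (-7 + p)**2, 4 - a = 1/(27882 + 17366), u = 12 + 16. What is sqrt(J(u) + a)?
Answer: sqrt(14043756797)/5656 ≈ 20.952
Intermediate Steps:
u = 28
a = 180991/45248 (a = 4 - 1/(27882 + 17366) = 4 - 1/45248 = 180991/45248 ≈ 4.0000)
J(p) = -6 + (-7 + p)**2
sqrt(J(u) + a) = sqrt((-6 + (-7 + 28)**2) + 180991/45248) = sqrt((-6 + 21**2) + 180991/45248) = sqrt((-6 + 441) + 180991/45248) = sqrt(435 + 180991/45248) = sqrt(19863871/45248) = sqrt(14043756797)/5656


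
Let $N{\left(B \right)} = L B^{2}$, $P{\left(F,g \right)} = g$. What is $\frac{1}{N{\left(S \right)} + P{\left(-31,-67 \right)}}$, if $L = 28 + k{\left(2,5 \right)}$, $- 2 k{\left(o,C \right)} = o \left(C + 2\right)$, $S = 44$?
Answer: $\frac{1}{40589} \approx 2.4637 \cdot 10^{-5}$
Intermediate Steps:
$k{\left(o,C \right)} = - \frac{o \left(2 + C\right)}{2}$ ($k{\left(o,C \right)} = - \frac{o \left(C + 2\right)}{2} = - \frac{o \left(2 + C\right)}{2}$)
$L = 21$ ($L = 28 - 1 \left(2 + 5\right) = 28 - 1 \cdot 7 = 28 - 7 = 21$)
$N{\left(B \right)} = 21 B^{2}$
$\frac{1}{N{\left(S \right)} + P{\left(-31,-67 \right)}} = \frac{1}{21 \cdot 44^{2} - 67} = \frac{1}{21 \cdot 1936 - 67} = \frac{1}{40656 - 67} = \frac{1}{40589}$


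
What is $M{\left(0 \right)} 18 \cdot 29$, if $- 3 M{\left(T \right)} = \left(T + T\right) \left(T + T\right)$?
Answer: $0$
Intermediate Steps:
$M{\left(T \right)} = - \frac{4 T^{2}}{3}$ ($M{\left(T \right)} = - \frac{\left(T + T\right) \left(T + T\right)}{3} = - \frac{2 T 2 T}{3} = - \frac{4 T^{2}}{3}$)
$M{\left(0 \right)} 18 \cdot 29 = - \frac{4 \cdot 0^{2}}{3} \cdot 18 \cdot 29 = \left(- \frac{4}{3}\right) 0 \cdot 18 \cdot 29 = 0 \cdot 18 \cdot 29 = 0 \cdot 29 = 0$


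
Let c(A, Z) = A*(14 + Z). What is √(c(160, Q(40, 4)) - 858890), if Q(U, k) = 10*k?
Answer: 5*I*√34010 ≈ 922.09*I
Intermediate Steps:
√(c(160, Q(40, 4)) - 858890) = √(160*(14 + 10*4) - 858890) = √(160*(14 + 40) - 858890) = √(160*54 - 858890) = √(8640 - 858890) = √(-850250) = 5*I*√34010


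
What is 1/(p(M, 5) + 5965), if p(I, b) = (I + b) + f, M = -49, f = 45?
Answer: 1/5966 ≈ 0.00016762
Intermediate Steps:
p(I, b) = 45 + I + b (p(I, b) = (I + b) + 45 = 45 + I + b)
1/(p(M, 5) + 5965) = 1/((45 - 49 + 5) + 5965) = 1/(1 + 5965) = 1/5966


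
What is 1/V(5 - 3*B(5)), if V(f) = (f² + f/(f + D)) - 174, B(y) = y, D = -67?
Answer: -77/5688 ≈ -0.013537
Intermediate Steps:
V(f) = -174 + f² + f/(-67 + f) (V(f) = (f² + f/(f - 67)) - 174 = (f² + f/(-67 + f)) - 174 = -174 + f² + f/(-67 + f))
1/V(5 - 3*B(5)) = 1/((11658 + (5 - 3*5)³ - 173*(5 - 3*5) - 67*(5 - 3*5)²)/(-67 + (5 - 3*5))) = 1/((11658 + (5 - 15)³ - 173*(5 - 15) - 67*(5 - 15)²)/(-67 + (5 - 15))) = 1/((11658 + (-10)³ - 173*(-10) - 67*(-10)²)/(-67 - 10)) = 1/((11658 - 1000 + 1730 - 67*100)/(-77)) = 1/(-(11658 - 1000 + 1730 - 6700)/77) = 1/(-1/77*5688) = 1/(-5688/77) = -77/5688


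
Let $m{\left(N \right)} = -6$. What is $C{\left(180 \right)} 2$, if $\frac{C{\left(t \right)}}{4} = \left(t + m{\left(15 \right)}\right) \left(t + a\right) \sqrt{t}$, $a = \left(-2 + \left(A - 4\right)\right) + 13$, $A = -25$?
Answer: $1353024 \sqrt{5} \approx 3.0255 \cdot 10^{6}$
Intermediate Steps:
$a = -18$ ($a = \left(-2 - 29\right) + 13 = -31 + 13 = -18$)
$C{\left(t \right)} = 4 \sqrt{t} \left(-18 + t\right) \left(-6 + t\right)$ ($C{\left(t \right)} = 4 \left(t - 6\right) \left(t - 18\right) \sqrt{t} = 4 \left(-6 + t\right) \left(-18 + t\right) \sqrt{t} = 4 \left(-18 + t\right) \left(-6 + t\right) \sqrt{t} = 4 \sqrt{t} \left(-18 + t\right) \left(-6 + t\right)$)
$C{\left(180 \right)} 2 = 4 \sqrt{180} \left(108 + 180^{2} - 4320\right) 2 = 4 \cdot 6 \sqrt{5} \left(108 + 32400 - 4320\right) 2 = 4 \cdot 6 \sqrt{5} \cdot 28188 \cdot 2 = 676512 \sqrt{5} \cdot 2 = 1353024 \sqrt{5}$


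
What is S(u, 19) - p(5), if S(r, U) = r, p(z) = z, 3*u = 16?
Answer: 1/3 ≈ 0.33333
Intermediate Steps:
u = 16/3 (u = (1/3)*16 = 16/3 ≈ 5.3333)
S(u, 19) - p(5) = 16/3 - 1*5 = 16/3 - 5 = 1/3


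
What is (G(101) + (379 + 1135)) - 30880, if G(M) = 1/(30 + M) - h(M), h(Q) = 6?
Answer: -3847731/131 ≈ -29372.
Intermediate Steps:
G(M) = -6 + 1/(30 + M) (G(M) = 1/(30 + M) - 1*6 = 1/(30 + M) - 6 = -6 + 1/(30 + M))
(G(101) + (379 + 1135)) - 30880 = ((-179 - 6*101)/(30 + 101) + (379 + 1135)) - 30880 = ((-179 - 606)/131 + 1514) - 30880 = ((1/131)*(-785) + 1514) - 30880 = (-785/131 + 1514) - 30880 = 197549/131 - 30880 = -3847731/131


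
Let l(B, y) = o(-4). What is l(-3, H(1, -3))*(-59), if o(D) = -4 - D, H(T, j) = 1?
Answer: 0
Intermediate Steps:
l(B, y) = 0 (l(B, y) = -4 - 1*(-4) = -4 + 4 = 0)
l(-3, H(1, -3))*(-59) = 0*(-59) = 0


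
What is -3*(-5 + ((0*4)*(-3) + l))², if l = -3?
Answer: -192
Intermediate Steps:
-3*(-5 + ((0*4)*(-3) + l))² = -3*(-5 + ((0*4)*(-3) - 3))² = -3*(-5 + (0*(-3) - 3))² = -3*(-5 + (0 - 3))² = -3*(-5 - 3)² = -3*(-8)² = -3*64 = -192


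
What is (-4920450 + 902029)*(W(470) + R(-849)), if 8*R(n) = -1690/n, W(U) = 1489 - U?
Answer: -13909237878349/3396 ≈ -4.0958e+9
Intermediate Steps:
R(n) = -845/(4*n) (R(n) = (-1690/n)/8 = -845/(4*n))
(-4920450 + 902029)*(W(470) + R(-849)) = (-4920450 + 902029)*((1489 - 1*470) - 845/4/(-849)) = -4018421*((1489 - 470) - 845/4*(-1/849)) = -4018421*(1019 + 845/3396) = -4018421*3461369/3396 = -13909237878349/3396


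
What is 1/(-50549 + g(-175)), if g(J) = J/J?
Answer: -1/50548 ≈ -1.9783e-5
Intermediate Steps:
g(J) = 1
1/(-50549 + g(-175)) = 1/(-50549 + 1) = 1/(-50548) = -1/50548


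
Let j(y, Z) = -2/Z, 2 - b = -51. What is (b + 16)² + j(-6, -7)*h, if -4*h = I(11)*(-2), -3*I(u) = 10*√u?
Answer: 4761 - 10*√11/21 ≈ 4759.4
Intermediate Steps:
I(u) = -10*√u/3
b = 53 (b = 2 - 1*(-51) = 2 + 51 = 53)
h = -5*√11/3 (h = -(-10*√11/3)*(-2)/4 = -5*√11/3 ≈ -5.5277)
(b + 16)² + j(-6, -7)*h = (53 + 16)² + (-2/(-7))*(-5*√11/3) = 69² + (-2*(-⅐))*(-5*√11/3) = 4761 + 2*(-5*√11/3)/7 = 4761 - 10*√11/21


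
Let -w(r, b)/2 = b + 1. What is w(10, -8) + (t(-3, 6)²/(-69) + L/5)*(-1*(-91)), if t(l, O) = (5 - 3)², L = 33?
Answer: 204757/345 ≈ 593.50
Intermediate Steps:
w(r, b) = -2 - 2*b (w(r, b) = -2*(b + 1) = -2*(1 + b) = -2 - 2*b)
t(l, O) = 4 (t(l, O) = 2² = 4)
w(10, -8) + (t(-3, 6)²/(-69) + L/5)*(-1*(-91)) = (-2 - 2*(-8)) + (4²/(-69) + 33/5)*(-1*(-91)) = (-2 + 16) + (16*(-1/69) + 33*(⅕))*91 = 14 + (-16/69 + 33/5)*91 = 14 + (2197/345)*91 = 14 + 199927/345 = 204757/345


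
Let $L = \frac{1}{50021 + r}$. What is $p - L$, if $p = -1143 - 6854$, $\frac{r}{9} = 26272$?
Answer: $- \frac{2290892594}{286469} \approx -7997.0$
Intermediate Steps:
$r = 236448$ ($r = 9 \cdot 26272 = 236448$)
$L = \frac{1}{286469}$ ($L = \frac{1}{50021 + 236448} = \frac{1}{286469} \approx 3.4908 \cdot 10^{-6}$)
$p = -7997$ ($p = -1143 - 6854 = -7997$)
$p - L = -7997 - \frac{1}{286469} = - \frac{2290892594}{286469}$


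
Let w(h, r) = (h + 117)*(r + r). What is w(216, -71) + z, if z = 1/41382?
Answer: -1956789251/41382 ≈ -47286.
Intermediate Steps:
z = 1/41382 ≈ 2.4165e-5
w(h, r) = 2*r*(117 + h) (w(h, r) = (117 + h)*(2*r) = 2*r*(117 + h))
w(216, -71) + z = 2*(-71)*(117 + 216) + 1/41382 = 2*(-71)*333 + 1/41382 = -47286 + 1/41382 = -1956789251/41382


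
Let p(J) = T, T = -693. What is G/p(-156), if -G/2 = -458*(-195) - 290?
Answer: 178040/693 ≈ 256.91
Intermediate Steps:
p(J) = -693
G = -178040 (G = -2*(-458*(-195) - 290) = -2*(89310 - 290) = -2*89020 = -178040)
G/p(-156) = -178040/(-693) = -178040*(-1/693) = 178040/693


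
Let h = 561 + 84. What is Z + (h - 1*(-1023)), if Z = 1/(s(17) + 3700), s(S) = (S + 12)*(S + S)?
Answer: 7816249/4686 ≈ 1668.0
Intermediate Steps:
h = 645
s(S) = 2*S*(12 + S) (s(S) = (12 + S)*(2*S) = 2*S*(12 + S))
Z = 1/4686 (Z = 1/(2*17*(12 + 17) + 3700) = 1/(2*17*29 + 3700) = 1/(986 + 3700) = 1/4686 ≈ 0.00021340)
Z + (h - 1*(-1023)) = 1/4686 + (645 - 1*(-1023)) = 1/4686 + (645 + 1023) = 1/4686 + 1668 = 7816249/4686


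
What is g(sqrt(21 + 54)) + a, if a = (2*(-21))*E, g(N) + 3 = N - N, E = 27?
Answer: -1137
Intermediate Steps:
g(N) = -3 (g(N) = -3 + (N - N) = -3 + 0 = -3)
a = -1134 (a = (2*(-21))*27 = -42*27 = -1134)
g(sqrt(21 + 54)) + a = -3 - 1134 = -1137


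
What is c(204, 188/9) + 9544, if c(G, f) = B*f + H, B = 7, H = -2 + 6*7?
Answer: 87572/9 ≈ 9730.2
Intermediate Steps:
H = 40 (H = -2 + 42 = 40)
c(G, f) = 40 + 7*f (c(G, f) = 7*f + 40 = 40 + 7*f)
c(204, 188/9) + 9544 = (40 + 7*(188/9)) + 9544 = (40 + 1316/9) + 9544 = 1676/9 + 9544 = 87572/9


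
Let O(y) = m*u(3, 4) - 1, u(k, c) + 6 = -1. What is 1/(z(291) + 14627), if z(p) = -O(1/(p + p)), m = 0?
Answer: 1/14628 ≈ 6.8362e-5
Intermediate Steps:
u(k, c) = -7 (u(k, c) = -6 - 1 = -7)
O(y) = -1 (O(y) = 0*(-7) - 1 = 0 - 1 = -1)
z(p) = 1 (z(p) = -1*(-1) = 1)
1/(z(291) + 14627) = 1/(1 + 14627) = 1/14628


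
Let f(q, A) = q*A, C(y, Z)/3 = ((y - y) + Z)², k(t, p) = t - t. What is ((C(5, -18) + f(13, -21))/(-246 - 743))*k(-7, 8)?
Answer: 0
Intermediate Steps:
k(t, p) = 0
C(y, Z) = 3*Z² (C(y, Z) = 3*((y - y) + Z)² = 3*(0 + Z)² = 3*Z²)
f(q, A) = A*q
((C(5, -18) + f(13, -21))/(-246 - 743))*k(-7, 8) = ((3*(-18)² - 21*13)/(-246 - 743))*0 = ((3*324 - 273)/(-989))*0 = ((972 - 273)*(-1/989))*0 = (699*(-1/989))*0 = -699/989*0 = 0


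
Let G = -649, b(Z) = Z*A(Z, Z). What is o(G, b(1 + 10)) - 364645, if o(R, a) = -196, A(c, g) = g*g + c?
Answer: -364841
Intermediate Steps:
A(c, g) = c + g² (A(c, g) = g² + c = c + g²)
b(Z) = Z*(Z + Z²)
o(G, b(1 + 10)) - 364645 = -196 - 364645 = -364841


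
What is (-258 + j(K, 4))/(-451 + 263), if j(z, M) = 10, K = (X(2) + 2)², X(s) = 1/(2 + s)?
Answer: 62/47 ≈ 1.3191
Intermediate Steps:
K = 81/16 (K = (1/(2 + 2) + 2)² = (1/4 + 2)² = (¼ + 2)² = (9/4)² = 81/16 ≈ 5.0625)
(-258 + j(K, 4))/(-451 + 263) = (-258 + 10)/(-451 + 263) = -248/(-188) = -248*(-1/188) = 62/47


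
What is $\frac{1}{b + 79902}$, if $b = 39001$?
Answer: $\frac{1}{118903} \approx 8.4102 \cdot 10^{-6}$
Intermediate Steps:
$\frac{1}{b + 79902} = \frac{1}{39001 + 79902} = \frac{1}{118903}$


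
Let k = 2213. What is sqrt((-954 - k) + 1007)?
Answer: 12*I*sqrt(15) ≈ 46.476*I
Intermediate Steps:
sqrt((-954 - k) + 1007) = sqrt((-954 - 1*2213) + 1007) = sqrt((-954 - 2213) + 1007) = sqrt(-3167 + 1007) = sqrt(-2160) = 12*I*sqrt(15)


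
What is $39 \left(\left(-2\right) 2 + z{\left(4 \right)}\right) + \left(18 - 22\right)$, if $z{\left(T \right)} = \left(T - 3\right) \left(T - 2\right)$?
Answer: $-82$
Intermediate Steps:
$z{\left(T \right)} = \left(-3 + T\right) \left(-2 + T\right)$
$39 \left(\left(-2\right) 2 + z{\left(4 \right)}\right) + \left(18 - 22\right) = 39 \left(\left(-2\right) 2 + \left(6 + 4^{2} - 20\right)\right) + \left(18 - 22\right) = 39 \left(-4 + \left(6 + 16 - 20\right)\right) - 4 = 39 \left(-4 + 2\right) - 4 = 39 \left(-2\right) - 4 = -78 - 4 = -82$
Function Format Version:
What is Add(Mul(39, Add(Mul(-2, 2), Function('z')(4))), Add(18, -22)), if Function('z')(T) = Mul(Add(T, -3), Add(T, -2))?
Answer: -82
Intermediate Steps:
Function('z')(T) = Mul(Add(-3, T), Add(-2, T))
Add(Mul(39, Add(Mul(-2, 2), Function('z')(4))), Add(18, -22)) = Add(Mul(39, Add(Mul(-2, 2), Add(6, Pow(4, 2), Mul(-5, 4)))), Add(18, -22)) = Add(Mul(39, Add(-4, Add(6, 16, -20))), -4) = Add(Mul(39, Add(-4, 2)), -4) = Add(Mul(39, -2), -4) = Add(-78, -4) = -82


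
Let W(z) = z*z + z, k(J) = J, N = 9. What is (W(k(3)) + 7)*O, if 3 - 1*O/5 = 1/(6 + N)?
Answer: 836/3 ≈ 278.67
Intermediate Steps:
W(z) = z + z**2 (W(z) = z**2 + z = z + z**2)
O = 44/3 (O = 15 - 5/(6 + 9) = 15 - 5/15 = 15 - 5*1/15 = 15 - 1/3 = 44/3 ≈ 14.667)
(W(k(3)) + 7)*O = (3*(1 + 3) + 7)*(44/3) = (3*4 + 7)*(44/3) = (12 + 7)*(44/3) = 19*(44/3) = 836/3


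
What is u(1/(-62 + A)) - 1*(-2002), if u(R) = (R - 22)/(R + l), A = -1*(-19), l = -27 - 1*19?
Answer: 3962905/1979 ≈ 2002.5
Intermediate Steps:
l = -46 (l = -27 - 19 = -46)
A = 19
u(R) = (-22 + R)/(-46 + R) (u(R) = (R - 22)/(R - 46) = (-22 + R)/(-46 + R))
u(1/(-62 + A)) - 1*(-2002) = (-22 + 1/(-62 + 19))/(-46 + 1/(-62 + 19)) - 1*(-2002) = (-22 + 1/(-43))/(-46 + 1/(-43)) + 2002 = (-22 - 1/43)/(-46 - 1/43) + 2002 = -947/43/(-1979/43) + 2002 = -43/1979*(-947/43) + 2002 = 947/1979 + 2002 = 3962905/1979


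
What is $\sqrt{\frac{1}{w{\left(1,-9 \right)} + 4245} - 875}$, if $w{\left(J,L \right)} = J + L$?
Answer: $\frac{i \sqrt{15708143638}}{4237} \approx 29.58 i$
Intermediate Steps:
$\sqrt{\frac{1}{w{\left(1,-9 \right)} + 4245} - 875} = \sqrt{\frac{1}{\left(1 - 9\right) + 4245} - 875} = \sqrt{\frac{1}{-8 + 4245} - 875} = \sqrt{\frac{1}{4237} - 875} = \sqrt{- \frac{3707374}{4237}} = \frac{i \sqrt{15708143638}}{4237}$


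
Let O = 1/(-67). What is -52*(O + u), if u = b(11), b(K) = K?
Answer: -38272/67 ≈ -571.22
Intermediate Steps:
u = 11
O = -1/67 ≈ -0.014925
-52*(O + u) = -52*(-1/67 + 11) = -52*736/67 = -38272/67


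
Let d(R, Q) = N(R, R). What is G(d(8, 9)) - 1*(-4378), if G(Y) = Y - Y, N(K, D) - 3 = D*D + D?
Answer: 4378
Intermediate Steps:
N(K, D) = 3 + D + D² (N(K, D) = 3 + (D*D + D) = 3 + (D² + D) = 3 + (D + D²) = 3 + D + D²)
d(R, Q) = 3 + R + R²
G(Y) = 0
G(d(8, 9)) - 1*(-4378) = 0 - 1*(-4378) = 0 + 4378 = 4378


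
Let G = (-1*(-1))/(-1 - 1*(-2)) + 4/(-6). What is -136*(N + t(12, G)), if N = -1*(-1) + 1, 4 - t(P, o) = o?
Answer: -2312/3 ≈ -770.67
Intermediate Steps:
G = ⅓ (G = 1/(-1 + 2) + 4*(-⅙) = 1/1 - ⅔ = 1*1 - ⅔ = 1 - ⅔ = ⅓ ≈ 0.33333)
t(P, o) = 4 - o
N = 2 (N = 1 + 1 = 2)
-136*(N + t(12, G)) = -136*(2 + (4 - 1*⅓)) = -136*(2 + (4 - ⅓)) = -136*(2 + 11/3) = -136*17/3 = -2312/3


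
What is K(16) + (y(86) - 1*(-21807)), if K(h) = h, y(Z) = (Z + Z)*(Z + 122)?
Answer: 57599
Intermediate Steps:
y(Z) = 2*Z*(122 + Z) (y(Z) = (2*Z)*(122 + Z) = 2*Z*(122 + Z))
K(16) + (y(86) - 1*(-21807)) = 16 + (2*86*(122 + 86) - 1*(-21807)) = 16 + (2*86*208 + 21807) = 16 + (35776 + 21807) = 16 + 57583 = 57599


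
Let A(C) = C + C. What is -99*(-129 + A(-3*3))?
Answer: 14553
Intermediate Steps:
A(C) = 2*C
-99*(-129 + A(-3*3)) = -99*(-129 + 2*(-3*3)) = -99*(-129 + 2*(-9)) = -99*(-129 - 18) = -99*(-147) = 14553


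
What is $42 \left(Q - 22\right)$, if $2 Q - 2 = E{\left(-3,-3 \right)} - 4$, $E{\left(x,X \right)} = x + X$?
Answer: $-1092$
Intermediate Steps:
$E{\left(x,X \right)} = X + x$
$Q = -4$ ($Q = 1 + \frac{\left(-3 - 3\right) - 4}{2} = 1 + \frac{-6 - 4}{2} = 1 + \frac{1}{2} \left(-10\right) = 1 - 5 = -4$)
$42 \left(Q - 22\right) = 42 \left(-4 - 22\right) = 42 \left(-26\right) = -1092$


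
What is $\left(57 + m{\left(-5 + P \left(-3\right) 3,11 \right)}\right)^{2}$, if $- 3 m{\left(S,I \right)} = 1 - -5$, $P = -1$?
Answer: $3025$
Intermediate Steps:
$m{\left(S,I \right)} = -2$ ($m{\left(S,I \right)} = - \frac{1 - -5}{3} = - \frac{1 + 5}{3} = \left(- \frac{1}{3}\right) 6 = -2$)
$\left(57 + m{\left(-5 + P \left(-3\right) 3,11 \right)}\right)^{2} = \left(57 - 2\right)^{2} = 55^{2} = 3025$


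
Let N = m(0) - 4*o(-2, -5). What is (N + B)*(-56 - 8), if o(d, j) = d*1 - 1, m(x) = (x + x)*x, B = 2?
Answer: -896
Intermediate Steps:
m(x) = 2*x**2 (m(x) = (2*x)*x = 2*x**2)
o(d, j) = -1 + d (o(d, j) = d - 1 = -1 + d)
N = 12 (N = 2*0**2 - 4*(-1 - 2) = 2*0 - 4*(-3) = 0 + 12 = 12)
(N + B)*(-56 - 8) = (12 + 2)*(-56 - 8) = 14*(-64) = -896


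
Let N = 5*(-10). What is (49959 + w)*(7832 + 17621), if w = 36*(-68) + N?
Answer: 1208024833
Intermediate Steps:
N = -50
w = -2498 (w = 36*(-68) - 50 = -2448 - 50 = -2498)
(49959 + w)*(7832 + 17621) = (49959 - 2498)*(7832 + 17621) = 47461*25453 = 1208024833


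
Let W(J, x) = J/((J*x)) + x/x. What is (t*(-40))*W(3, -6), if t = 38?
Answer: -3800/3 ≈ -1266.7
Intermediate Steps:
W(J, x) = 1 + 1/x (W(J, x) = J*(1/(J*x)) + 1 = 1/x + 1 = 1 + 1/x)
(t*(-40))*W(3, -6) = (38*(-40))*((1 - 6)/(-6)) = -(-760)*(-5)/3 = -1520*5/6 = -3800/3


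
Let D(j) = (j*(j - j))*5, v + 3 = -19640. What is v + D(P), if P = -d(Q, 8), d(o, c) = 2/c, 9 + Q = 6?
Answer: -19643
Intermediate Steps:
Q = -3 (Q = -9 + 6 = -3)
v = -19643 (v = -3 - 19640 = -19643)
P = -¼ (P = -2/8 = -1*¼ = -¼ ≈ -0.25000)
D(j) = 0 (D(j) = (j*0)*5 = 0*5 = 0)
v + D(P) = -19643 + 0 = -19643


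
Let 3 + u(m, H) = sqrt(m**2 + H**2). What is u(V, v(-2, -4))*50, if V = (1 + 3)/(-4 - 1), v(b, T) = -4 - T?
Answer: -110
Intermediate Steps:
V = -4/5 (V = 4/(-5) = 4*(-1/5) = -4/5 ≈ -0.80000)
u(m, H) = -3 + sqrt(H**2 + m**2) (u(m, H) = -3 + sqrt(m**2 + H**2) = -3 + sqrt(H**2 + m**2))
u(V, v(-2, -4))*50 = (-3 + sqrt((-4 - 1*(-4))**2 + (-4/5)**2))*50 = (-3 + sqrt((-4 + 4)**2 + 16/25))*50 = (-3 + sqrt(0**2 + 16/25))*50 = (-3 + sqrt(0 + 16/25))*50 = (-3 + sqrt(16/25))*50 = (-3 + 4/5)*50 = -11/5*50 = -110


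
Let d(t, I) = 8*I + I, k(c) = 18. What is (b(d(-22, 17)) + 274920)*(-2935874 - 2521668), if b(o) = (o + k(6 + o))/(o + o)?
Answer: -25506638439529/17 ≈ -1.5004e+12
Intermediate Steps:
d(t, I) = 9*I
b(o) = (18 + o)/(2*o) (b(o) = (o + 18)/(o + o) = (18 + o)/((2*o)) = (18 + o)*(1/(2*o)) = (18 + o)/(2*o))
(b(d(-22, 17)) + 274920)*(-2935874 - 2521668) = ((18 + 9*17)/(2*((9*17))) + 274920)*(-2935874 - 2521668) = ((1/2)*(18 + 153)/153 + 274920)*(-5457542) = ((1/2)*(1/153)*171 + 274920)*(-5457542) = (19/34 + 274920)*(-5457542) = (9347299/34)*(-5457542) = -25506638439529/17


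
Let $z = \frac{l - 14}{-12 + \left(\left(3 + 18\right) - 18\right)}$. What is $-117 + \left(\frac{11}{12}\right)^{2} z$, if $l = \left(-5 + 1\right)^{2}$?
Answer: $- \frac{75937}{648} \approx -117.19$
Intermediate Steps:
$l = 16$ ($l = \left(-4\right)^{2} = 16$)
$z = - \frac{2}{9}$ ($z = \frac{16 - 14}{-12 + \left(\left(3 + 18\right) - 18\right)} = \frac{2}{-12 + \left(21 - 18\right)} = \frac{2}{-12 + 3} = \frac{2}{-9} = 2 \left(- \frac{1}{9}\right) = - \frac{2}{9} \approx -0.22222$)
$-117 + \left(\frac{11}{12}\right)^{2} z = -117 + \left(\frac{11}{12}\right)^{2} \left(- \frac{2}{9}\right) = -117 + \frac{121}{144} \left(- \frac{2}{9}\right) = -117 - \frac{121}{648} = - \frac{75937}{648}$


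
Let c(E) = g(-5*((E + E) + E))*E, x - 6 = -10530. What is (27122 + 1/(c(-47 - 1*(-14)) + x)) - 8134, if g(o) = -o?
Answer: 110339269/5811 ≈ 18988.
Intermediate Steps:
x = -10524 (x = 6 - 10530 = -10524)
c(E) = 15*E**2 (c(E) = (-(-5)*((E + E) + E))*E = (-(-5)*(2*E + E))*E = (-(-5)*3*E)*E = (-(-15)*E)*E = (15*E)*E = 15*E**2)
(27122 + 1/(c(-47 - 1*(-14)) + x)) - 8134 = (27122 + 1/(15*(-47 - 1*(-14))**2 - 10524)) - 8134 = (27122 + 1/(15*(-47 + 14)**2 - 10524)) - 8134 = (27122 + 1/(15*(-33)**2 - 10524)) - 8134 = (27122 + 1/(15*1089 - 10524)) - 8134 = (27122 + 1/(16335 - 10524)) - 8134 = (27122 + 1/5811) - 8134 = 157605943/5811 - 8134 = 110339269/5811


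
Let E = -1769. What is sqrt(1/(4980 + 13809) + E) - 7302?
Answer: -7302 + 2*I*sqrt(156125974215)/18789 ≈ -7302.0 + 42.06*I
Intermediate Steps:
sqrt(1/(4980 + 13809) + E) - 7302 = sqrt(1/(4980 + 13809) - 1769) - 7302 = sqrt(1/18789 - 1769) - 7302 = sqrt(-33237740/18789) - 7302 = 2*I*sqrt(156125974215)/18789 - 7302 = -7302 + 2*I*sqrt(156125974215)/18789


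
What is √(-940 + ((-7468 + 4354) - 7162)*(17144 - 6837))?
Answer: 6*I*√2942102 ≈ 10292.0*I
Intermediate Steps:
√(-940 + ((-7468 + 4354) - 7162)*(17144 - 6837)) = √(-940 + (-3114 - 7162)*10307) = √(-940 - 10276*10307) = √(-940 - 105914732) = √(-105915672) = 6*I*√2942102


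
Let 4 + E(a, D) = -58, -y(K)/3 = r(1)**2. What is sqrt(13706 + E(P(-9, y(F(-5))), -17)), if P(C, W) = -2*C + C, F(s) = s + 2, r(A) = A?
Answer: 6*sqrt(379) ≈ 116.81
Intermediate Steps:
F(s) = 2 + s
y(K) = -3 (y(K) = -3*1**2 = -3*1 = -3)
P(C, W) = -C
E(a, D) = -62 (E(a, D) = -4 - 58 = -62)
sqrt(13706 + E(P(-9, y(F(-5))), -17)) = sqrt(13706 - 62) = sqrt(13644) = 6*sqrt(379)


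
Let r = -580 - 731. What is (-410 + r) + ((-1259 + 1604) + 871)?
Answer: -505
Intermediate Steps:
r = -1311
(-410 + r) + ((-1259 + 1604) + 871) = (-410 - 1311) + ((-1259 + 1604) + 871) = -1721 + (345 + 871) = -1721 + 1216 = -505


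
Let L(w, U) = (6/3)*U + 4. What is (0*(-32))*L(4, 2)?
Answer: 0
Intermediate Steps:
L(w, U) = 4 + 2*U (L(w, U) = (6*(1/3))*U + 4 = 2*U + 4 = 4 + 2*U)
(0*(-32))*L(4, 2) = (0*(-32))*(4 + 2*2) = 0*(4 + 4) = 0*8 = 0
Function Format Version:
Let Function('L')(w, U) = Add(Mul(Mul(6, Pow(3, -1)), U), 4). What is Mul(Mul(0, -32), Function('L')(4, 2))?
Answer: 0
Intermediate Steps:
Function('L')(w, U) = Add(4, Mul(2, U)) (Function('L')(w, U) = Add(Mul(Mul(6, Rational(1, 3)), U), 4) = Add(Mul(2, U), 4) = Add(4, Mul(2, U)))
Mul(Mul(0, -32), Function('L')(4, 2)) = Mul(Mul(0, -32), Add(4, Mul(2, 2))) = Mul(0, Add(4, 4)) = Mul(0, 8) = 0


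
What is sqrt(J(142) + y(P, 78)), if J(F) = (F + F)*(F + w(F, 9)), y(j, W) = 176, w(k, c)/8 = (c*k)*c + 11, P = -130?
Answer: 2*sqrt(6549510) ≈ 5118.4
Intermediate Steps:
w(k, c) = 88 + 8*k*c**2 (w(k, c) = 8*((c*k)*c + 11) = 8*(k*c**2 + 11) = 8*(11 + k*c**2) = 88 + 8*k*c**2)
J(F) = 2*F*(88 + 649*F) (J(F) = (F + F)*(F + (88 + 8*F*9**2)) = (2*F)*(F + (88 + 8*F*81)) = (2*F)*(F + (88 + 648*F)) = (2*F)*(88 + 649*F) = 2*F*(88 + 649*F))
sqrt(J(142) + y(P, 78)) = sqrt(22*142*(8 + 59*142) + 176) = sqrt(22*142*(8 + 8378) + 176) = sqrt(22*142*8386 + 176) = sqrt(26197864 + 176) = sqrt(26198040) = 2*sqrt(6549510)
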